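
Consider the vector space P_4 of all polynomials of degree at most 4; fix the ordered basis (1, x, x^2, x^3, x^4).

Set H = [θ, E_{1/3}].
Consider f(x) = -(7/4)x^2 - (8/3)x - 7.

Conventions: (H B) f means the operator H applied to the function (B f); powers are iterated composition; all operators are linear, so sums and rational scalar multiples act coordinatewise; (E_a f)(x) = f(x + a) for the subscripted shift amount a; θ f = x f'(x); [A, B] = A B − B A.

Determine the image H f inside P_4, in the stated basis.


the result is g(x) = (7/6)x + 23/18

E_{1/3} f = -(7/4)x^2 - (23/6)x - 97/12
θ E_{1/3} f = -(7/2)x^2 - (23/6)x
θ f = -(7/2)x^2 - (8/3)x
E_{1/3} θ f = -(7/2)x^2 - 5x - 23/18
[θ, E_{1/3}] f = (7/6)x + 23/18


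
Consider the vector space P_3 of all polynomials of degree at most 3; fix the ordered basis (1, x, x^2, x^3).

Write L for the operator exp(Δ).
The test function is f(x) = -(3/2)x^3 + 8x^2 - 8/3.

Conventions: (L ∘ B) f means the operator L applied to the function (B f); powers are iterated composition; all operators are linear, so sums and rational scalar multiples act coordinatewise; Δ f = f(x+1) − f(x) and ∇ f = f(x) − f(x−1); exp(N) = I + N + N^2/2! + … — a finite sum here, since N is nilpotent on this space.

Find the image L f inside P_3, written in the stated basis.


order-1 term: -(9/2)x^2 + (23/2)x + 13/2
order-2 term: -(9/2)x + 7/2
order-3 term: -3/2
the series for exp(Δ) f terminates at order 3
exp(Δ) f = -(3/2)x^3 + (7/2)x^2 + 7x + 35/6

g(x) = -(3/2)x^3 + (7/2)x^2 + 7x + 35/6


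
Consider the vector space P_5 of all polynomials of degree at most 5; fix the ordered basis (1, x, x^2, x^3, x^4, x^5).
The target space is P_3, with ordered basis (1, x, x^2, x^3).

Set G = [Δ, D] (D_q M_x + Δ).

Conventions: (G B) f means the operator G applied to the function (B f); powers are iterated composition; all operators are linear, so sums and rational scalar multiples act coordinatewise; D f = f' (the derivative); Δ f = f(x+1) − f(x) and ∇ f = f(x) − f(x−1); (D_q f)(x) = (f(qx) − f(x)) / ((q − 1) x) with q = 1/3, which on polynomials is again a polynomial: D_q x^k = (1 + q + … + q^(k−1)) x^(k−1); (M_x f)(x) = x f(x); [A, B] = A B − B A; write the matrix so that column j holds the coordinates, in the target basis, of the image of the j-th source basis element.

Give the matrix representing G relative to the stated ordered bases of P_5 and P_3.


image of 1: 0
image of x: 0
image of x^2: 0
image of x^3: 0
image of x^4: 0
image of x^5: 0
each image's coordinates form column j of the matrix

the matrix is [[0, 0, 0, 0, 0, 0]; [0, 0, 0, 0, 0, 0]; [0, 0, 0, 0, 0, 0]; [0, 0, 0, 0, 0, 0]] (rows listed top to bottom)


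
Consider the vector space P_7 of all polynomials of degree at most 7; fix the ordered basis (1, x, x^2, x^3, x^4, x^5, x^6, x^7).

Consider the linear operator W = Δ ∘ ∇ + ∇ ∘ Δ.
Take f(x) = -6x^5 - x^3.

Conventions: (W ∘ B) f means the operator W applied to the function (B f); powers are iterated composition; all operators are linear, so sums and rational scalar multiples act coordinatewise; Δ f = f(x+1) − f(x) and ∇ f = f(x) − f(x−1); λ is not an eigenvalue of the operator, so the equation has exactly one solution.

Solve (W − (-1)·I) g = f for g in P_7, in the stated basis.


the image equals g(x) = -6x^5 + 239x^3 - 2748x

write g with unknown coordinates in the stated basis and equate coefficients in (W − (-1)·I) g = f
solving from the highest basis element down gives g = -6x^5 + 239x^3 - 2748x
check: W g = -240x^3 + 2748x
so W g − (-1)·g = -6x^5 - x^3 = f ✓


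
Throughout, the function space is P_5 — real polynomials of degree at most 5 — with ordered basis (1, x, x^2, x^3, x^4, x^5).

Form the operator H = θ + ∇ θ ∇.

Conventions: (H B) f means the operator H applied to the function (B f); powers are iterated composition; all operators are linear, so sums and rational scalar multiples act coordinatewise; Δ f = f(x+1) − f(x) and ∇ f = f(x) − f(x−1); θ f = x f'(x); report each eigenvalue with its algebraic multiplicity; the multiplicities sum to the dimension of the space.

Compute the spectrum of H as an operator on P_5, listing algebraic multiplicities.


λ = 0 (multiplicity 1), λ = 1 (multiplicity 1), λ = 2 (multiplicity 1), λ = 3 (multiplicity 1), λ = 4 (multiplicity 1), λ = 5 (multiplicity 1)

image of 1: 0
image of x: x
image of x^2: 2x^2 + 2
image of x^3: 3x^3 + 12x - 9
image of x^4: 4x^4 + 36x^2 - 60x + 28
image of x^5: 5x^5 + 80x^3 - 210x^2 + 210x - 75
the matrix is upper triangular; its diagonal is (0, 1, 2, 3, 4, 5)
for a triangular matrix the eigenvalues are the diagonal entries, with algebraic multiplicity their repetition count


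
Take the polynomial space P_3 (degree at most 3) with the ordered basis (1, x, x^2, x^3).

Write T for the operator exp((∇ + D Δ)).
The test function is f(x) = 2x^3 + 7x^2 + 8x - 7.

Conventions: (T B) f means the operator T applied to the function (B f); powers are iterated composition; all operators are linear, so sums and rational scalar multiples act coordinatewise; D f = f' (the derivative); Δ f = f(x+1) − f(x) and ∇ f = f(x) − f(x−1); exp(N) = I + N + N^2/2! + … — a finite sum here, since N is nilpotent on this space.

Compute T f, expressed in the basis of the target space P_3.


g(x) = 2x^3 + 13x^2 + 34x + 31

order-1 term: 6x^2 + 20x + 23
order-2 term: 6x + 13
order-3 term: 2
the series for exp((∇ + D Δ)) f terminates at order 3
exp((∇ + D Δ)) f = 2x^3 + 13x^2 + 34x + 31


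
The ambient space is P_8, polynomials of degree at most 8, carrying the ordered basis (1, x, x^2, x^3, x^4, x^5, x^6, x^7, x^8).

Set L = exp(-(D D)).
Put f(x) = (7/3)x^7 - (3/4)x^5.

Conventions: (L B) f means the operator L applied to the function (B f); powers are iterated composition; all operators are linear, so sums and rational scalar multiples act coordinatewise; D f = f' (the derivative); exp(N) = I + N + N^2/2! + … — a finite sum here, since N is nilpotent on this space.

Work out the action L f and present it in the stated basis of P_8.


the result is g(x) = (7/3)x^7 - (395/4)x^5 + 995x^3 - 2005x

order-1 term: -98x^5 + 15x^3
order-2 term: 980x^3 - 45x
order-3 term: -1960x
the series for exp(-(D D)) f terminates at order 3
exp(-(D D)) f = (7/3)x^7 - (395/4)x^5 + 995x^3 - 2005x


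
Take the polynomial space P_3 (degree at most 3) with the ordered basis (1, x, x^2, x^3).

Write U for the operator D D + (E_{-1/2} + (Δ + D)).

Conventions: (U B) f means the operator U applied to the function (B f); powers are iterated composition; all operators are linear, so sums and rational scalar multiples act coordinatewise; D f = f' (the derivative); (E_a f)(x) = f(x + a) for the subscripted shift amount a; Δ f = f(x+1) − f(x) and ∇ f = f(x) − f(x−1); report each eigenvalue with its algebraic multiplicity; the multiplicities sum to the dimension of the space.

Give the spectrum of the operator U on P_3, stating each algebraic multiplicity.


image of 1: 1
image of x: x + 3/2
image of x^2: x^2 + 3x + 13/4
image of x^3: x^3 + (9/2)x^2 + (39/4)x + 7/8
the matrix is upper triangular; its diagonal is (1, 1, 1, 1)
for a triangular matrix the eigenvalues are the diagonal entries, with algebraic multiplicity their repetition count

λ = 1 (multiplicity 4)


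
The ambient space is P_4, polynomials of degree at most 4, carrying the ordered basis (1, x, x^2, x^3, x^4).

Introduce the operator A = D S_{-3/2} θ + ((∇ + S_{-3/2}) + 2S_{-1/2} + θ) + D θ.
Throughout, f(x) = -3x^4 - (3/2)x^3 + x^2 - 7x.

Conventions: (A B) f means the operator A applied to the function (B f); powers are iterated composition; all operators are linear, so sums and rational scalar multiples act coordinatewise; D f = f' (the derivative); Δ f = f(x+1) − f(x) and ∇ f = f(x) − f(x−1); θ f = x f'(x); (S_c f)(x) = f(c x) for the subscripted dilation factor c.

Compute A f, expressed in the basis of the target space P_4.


the image equals g(x) = -(441/16)x^4 - (4833/16)x^3 + (805/16)x^2 + 18x - 3

θ f = -12x^4 - (9/2)x^3 + 2x^2 - 7x
S_{-3/2} θ f = -(243/4)x^4 + (243/16)x^3 + (9/2)x^2 + (21/2)x
D S_{-3/2} θ f = -243x^3 + (729/16)x^2 + 9x + 21/2
∇ f = -12x^3 + (27/2)x^2 - (11/2)x - 13/2
S_{-3/2} f = -(243/16)x^4 + (81/16)x^3 + (9/4)x^2 + (21/2)x
(∇ + S_{-3/2}) f = -(243/16)x^4 - (111/16)x^3 + (63/4)x^2 + 5x - 13/2
S_{-1/2} f = -(3/16)x^4 + (3/16)x^3 + (1/4)x^2 + (7/2)x
(2S_{-1/2}) f = -(3/8)x^4 + (3/8)x^3 + (1/2)x^2 + 7x
θ f = -12x^4 - (9/2)x^3 + 2x^2 - 7x
((∇ + S_{-3/2}) + 2S_{-1/2} + θ) f = -(441/16)x^4 - (177/16)x^3 + (73/4)x^2 + 5x - 13/2
θ f = -12x^4 - (9/2)x^3 + 2x^2 - 7x
D θ f = -48x^3 - (27/2)x^2 + 4x - 7
(D S_{-3/2} θ + ((∇ + S_{-3/2}) + 2S_{-1/2} + θ) + D θ) f = -(441/16)x^4 - (4833/16)x^3 + (805/16)x^2 + 18x - 3


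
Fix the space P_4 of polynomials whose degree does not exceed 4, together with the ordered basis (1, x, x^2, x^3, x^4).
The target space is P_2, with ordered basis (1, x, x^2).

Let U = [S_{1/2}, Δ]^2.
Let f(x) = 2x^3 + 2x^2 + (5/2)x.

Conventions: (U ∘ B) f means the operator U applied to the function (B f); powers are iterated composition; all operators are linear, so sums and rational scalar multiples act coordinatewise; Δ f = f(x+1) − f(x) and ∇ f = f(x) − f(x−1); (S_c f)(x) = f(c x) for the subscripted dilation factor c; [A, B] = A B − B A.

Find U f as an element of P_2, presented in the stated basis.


g(x) = (3/8)x + 35/16

Δ f = 6x^2 + 10x + 13/2
S_{1/2} Δ f = (3/2)x^2 + 5x + 13/2
S_{1/2} f = (1/4)x^3 + (1/2)x^2 + (5/4)x
Δ S_{1/2} f = (3/4)x^2 + (7/4)x + 2
[S_{1/2}, Δ] f = (3/4)x^2 + (13/4)x + 9/2
Δ [S_{1/2}, Δ] f = (3/2)x + 4
S_{1/2} Δ [S_{1/2}, Δ] f = (3/4)x + 4
S_{1/2} [S_{1/2}, Δ] f = (3/16)x^2 + (13/8)x + 9/2
Δ S_{1/2} [S_{1/2}, Δ] f = (3/8)x + 29/16
[S_{1/2}, Δ] [S_{1/2}, Δ] f = (3/8)x + 35/16


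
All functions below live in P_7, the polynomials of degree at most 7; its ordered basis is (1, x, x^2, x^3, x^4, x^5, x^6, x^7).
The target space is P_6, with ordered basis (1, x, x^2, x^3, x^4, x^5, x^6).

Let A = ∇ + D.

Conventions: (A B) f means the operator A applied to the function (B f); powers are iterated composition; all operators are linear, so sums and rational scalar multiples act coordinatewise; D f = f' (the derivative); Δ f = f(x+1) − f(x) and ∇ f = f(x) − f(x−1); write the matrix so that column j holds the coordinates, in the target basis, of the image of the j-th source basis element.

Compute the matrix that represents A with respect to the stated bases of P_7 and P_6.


image of 1: 0
image of x: 2
image of x^2: 4x - 1
image of x^3: 6x^2 - 3x + 1
image of x^4: 8x^3 - 6x^2 + 4x - 1
image of x^5: 10x^4 - 10x^3 + 10x^2 - 5x + 1
image of x^6: 12x^5 - 15x^4 + 20x^3 - 15x^2 + 6x - 1
image of x^7: 14x^6 - 21x^5 + 35x^4 - 35x^3 + 21x^2 - 7x + 1
each image's coordinates form column j of the matrix

the matrix is [[0, 2, -1, 1, -1, 1, -1, 1]; [0, 0, 4, -3, 4, -5, 6, -7]; [0, 0, 0, 6, -6, 10, -15, 21]; [0, 0, 0, 0, 8, -10, 20, -35]; [0, 0, 0, 0, 0, 10, -15, 35]; [0, 0, 0, 0, 0, 0, 12, -21]; [0, 0, 0, 0, 0, 0, 0, 14]] (rows listed top to bottom)


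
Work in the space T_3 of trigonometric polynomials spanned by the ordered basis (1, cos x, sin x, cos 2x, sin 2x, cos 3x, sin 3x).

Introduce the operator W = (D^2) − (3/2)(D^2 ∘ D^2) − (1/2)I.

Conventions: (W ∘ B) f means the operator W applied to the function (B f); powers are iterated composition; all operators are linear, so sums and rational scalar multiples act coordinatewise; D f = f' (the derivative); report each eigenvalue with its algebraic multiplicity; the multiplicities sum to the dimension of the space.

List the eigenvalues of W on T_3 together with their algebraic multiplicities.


λ = -131 (multiplicity 2), λ = -57/2 (multiplicity 2), λ = -3 (multiplicity 2), λ = -1/2 (multiplicity 1)

image of 1: -1/2
image of cos x: -3cos x
image of sin x: -3sin x
image of cos 2x: -(57/2)cos 2x
image of sin 2x: -(57/2)sin 2x
image of cos 3x: -131cos 3x
image of sin 3x: -131sin 3x
the matrix is diagonal; its diagonal is (-1/2, -3, -3, -57/2, -57/2, -131, -131)
for a triangular matrix the eigenvalues are the diagonal entries, with algebraic multiplicity their repetition count


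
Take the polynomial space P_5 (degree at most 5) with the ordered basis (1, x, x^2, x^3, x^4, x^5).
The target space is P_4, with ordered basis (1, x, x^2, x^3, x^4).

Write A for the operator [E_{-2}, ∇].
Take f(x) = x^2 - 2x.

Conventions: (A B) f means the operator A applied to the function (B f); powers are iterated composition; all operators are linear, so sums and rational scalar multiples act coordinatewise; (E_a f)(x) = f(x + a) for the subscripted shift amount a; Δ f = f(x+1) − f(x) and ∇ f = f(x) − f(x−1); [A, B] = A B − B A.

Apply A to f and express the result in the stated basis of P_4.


g(x) = 0

∇ f = 2x - 3
E_{-2} ∇ f = 2x - 7
E_{-2} f = x^2 - 6x + 8
∇ E_{-2} f = 2x - 7
[E_{-2}, ∇] f = 0


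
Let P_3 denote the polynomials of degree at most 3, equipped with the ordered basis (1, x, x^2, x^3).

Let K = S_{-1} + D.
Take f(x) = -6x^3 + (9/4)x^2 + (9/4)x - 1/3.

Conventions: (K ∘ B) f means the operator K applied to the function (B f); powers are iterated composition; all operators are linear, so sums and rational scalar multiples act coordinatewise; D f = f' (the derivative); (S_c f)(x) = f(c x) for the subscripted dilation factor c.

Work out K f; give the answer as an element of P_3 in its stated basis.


S_{-1} f = 6x^3 + (9/4)x^2 - (9/4)x - 1/3
D f = -18x^2 + (9/2)x + 9/4
(S_{-1} + D) f = 6x^3 - (63/4)x^2 + (9/4)x + 23/12

the image equals g(x) = 6x^3 - (63/4)x^2 + (9/4)x + 23/12


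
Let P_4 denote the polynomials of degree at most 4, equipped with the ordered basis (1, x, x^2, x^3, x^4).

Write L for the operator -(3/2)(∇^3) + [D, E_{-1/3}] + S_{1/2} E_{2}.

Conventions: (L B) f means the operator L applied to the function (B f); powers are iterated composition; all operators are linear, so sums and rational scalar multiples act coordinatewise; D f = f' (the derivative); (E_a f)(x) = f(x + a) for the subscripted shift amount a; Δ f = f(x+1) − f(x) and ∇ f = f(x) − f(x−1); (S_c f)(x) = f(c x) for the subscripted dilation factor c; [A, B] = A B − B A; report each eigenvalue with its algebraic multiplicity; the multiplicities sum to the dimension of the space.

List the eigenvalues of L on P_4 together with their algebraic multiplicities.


image of 1: 1
image of x: (1/2)x + 2
image of x^2: (1/4)x^2 + 2x + 4
image of x^3: (1/8)x^3 + (3/2)x^2 + 6x - 1
image of x^4: (1/16)x^4 + x^3 + 6x^2 - 20x + 70
the matrix is upper triangular; its diagonal is (1, 1/2, 1/4, 1/8, 1/16)
for a triangular matrix the eigenvalues are the diagonal entries, with algebraic multiplicity their repetition count

λ = 1/16 (multiplicity 1), λ = 1/8 (multiplicity 1), λ = 1/4 (multiplicity 1), λ = 1/2 (multiplicity 1), λ = 1 (multiplicity 1)


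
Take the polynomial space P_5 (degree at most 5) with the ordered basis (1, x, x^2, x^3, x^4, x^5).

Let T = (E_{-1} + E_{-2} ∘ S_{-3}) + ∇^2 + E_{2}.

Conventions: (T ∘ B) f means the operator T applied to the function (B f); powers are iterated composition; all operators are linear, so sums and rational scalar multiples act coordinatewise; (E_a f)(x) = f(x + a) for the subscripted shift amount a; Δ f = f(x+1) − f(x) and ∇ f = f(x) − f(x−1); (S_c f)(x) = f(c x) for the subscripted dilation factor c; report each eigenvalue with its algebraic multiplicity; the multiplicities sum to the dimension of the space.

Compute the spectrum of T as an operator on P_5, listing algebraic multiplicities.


image of 1: 3
image of x: -x + 7
image of x^2: 11x^2 - 34x + 43
image of x^3: -25x^3 + 165x^2 - 303x + 217
image of x^4: 83x^4 - 644x^3 + 1986x^2 - 2588x + 1327
image of x^5: -241x^5 + 2435x^4 - 9650x^3 + 19450x^2 - 19285x + 7777
the matrix is upper triangular; its diagonal is (3, -1, 11, -25, 83, -241)
for a triangular matrix the eigenvalues are the diagonal entries, with algebraic multiplicity their repetition count

λ = -241 (multiplicity 1), λ = -25 (multiplicity 1), λ = -1 (multiplicity 1), λ = 3 (multiplicity 1), λ = 11 (multiplicity 1), λ = 83 (multiplicity 1)


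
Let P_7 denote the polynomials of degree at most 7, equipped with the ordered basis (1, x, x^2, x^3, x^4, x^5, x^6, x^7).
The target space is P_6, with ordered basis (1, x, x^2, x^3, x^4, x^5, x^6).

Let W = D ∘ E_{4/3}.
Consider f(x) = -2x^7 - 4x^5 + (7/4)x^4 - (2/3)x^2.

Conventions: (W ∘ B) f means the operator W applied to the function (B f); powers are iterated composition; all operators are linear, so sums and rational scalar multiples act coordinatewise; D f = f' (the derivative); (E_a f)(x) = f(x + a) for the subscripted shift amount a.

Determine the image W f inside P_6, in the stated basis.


the image equals g(x) = -14x^6 - 112x^5 - (1180/3)x^4 - (20611/27)x^3 - (22924/27)x^2 - (41116/81)x - 92624/729

E_{4/3} f = -2x^7 - (56/3)x^6 - (236/3)x^5 - (20611/108)x^4 - (22924/81)x^3 - (20558/81)x^2 - (92624/729)x - 60128/2187
D E_{4/3} f = -14x^6 - 112x^5 - (1180/3)x^4 - (20611/27)x^3 - (22924/27)x^2 - (41116/81)x - 92624/729


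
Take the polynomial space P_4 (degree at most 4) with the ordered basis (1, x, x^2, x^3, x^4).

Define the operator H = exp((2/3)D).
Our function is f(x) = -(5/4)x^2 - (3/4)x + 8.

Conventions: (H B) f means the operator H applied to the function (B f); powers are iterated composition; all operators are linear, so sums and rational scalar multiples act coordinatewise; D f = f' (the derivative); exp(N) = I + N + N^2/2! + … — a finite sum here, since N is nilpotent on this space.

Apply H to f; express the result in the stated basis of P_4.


order-1 term: -(5/3)x - 1/2
order-2 term: -5/9
the series for exp((2/3)D) f terminates at order 2
exp((2/3)D) f = -(5/4)x^2 - (29/12)x + 125/18

g(x) = -(5/4)x^2 - (29/12)x + 125/18


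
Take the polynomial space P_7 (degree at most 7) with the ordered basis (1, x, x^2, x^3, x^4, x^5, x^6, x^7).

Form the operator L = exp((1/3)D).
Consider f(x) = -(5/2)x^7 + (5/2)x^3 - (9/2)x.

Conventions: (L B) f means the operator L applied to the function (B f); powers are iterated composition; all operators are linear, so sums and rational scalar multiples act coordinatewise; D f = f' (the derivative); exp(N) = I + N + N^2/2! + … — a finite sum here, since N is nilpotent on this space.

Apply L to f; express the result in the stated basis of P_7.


g(x) = -(5/2)x^7 - (35/6)x^6 - (35/6)x^5 - (175/54)x^4 + (115/81)x^3 + (185/81)x^2 - (5381/1458)x - 6161/4374

order-1 term: -(35/6)x^6 + (5/2)x^2 - 3/2
order-2 term: -(35/6)x^5 + (5/6)x
order-3 term: -(175/54)x^4 + 5/54
order-4 term: -(175/162)x^3
order-5 term: -(35/162)x^2
order-6 term: -(35/1458)x
order-7 term: -5/4374
the series for exp((1/3)D) f terminates at order 7
exp((1/3)D) f = -(5/2)x^7 - (35/6)x^6 - (35/6)x^5 - (175/54)x^4 + (115/81)x^3 + (185/81)x^2 - (5381/1458)x - 6161/4374


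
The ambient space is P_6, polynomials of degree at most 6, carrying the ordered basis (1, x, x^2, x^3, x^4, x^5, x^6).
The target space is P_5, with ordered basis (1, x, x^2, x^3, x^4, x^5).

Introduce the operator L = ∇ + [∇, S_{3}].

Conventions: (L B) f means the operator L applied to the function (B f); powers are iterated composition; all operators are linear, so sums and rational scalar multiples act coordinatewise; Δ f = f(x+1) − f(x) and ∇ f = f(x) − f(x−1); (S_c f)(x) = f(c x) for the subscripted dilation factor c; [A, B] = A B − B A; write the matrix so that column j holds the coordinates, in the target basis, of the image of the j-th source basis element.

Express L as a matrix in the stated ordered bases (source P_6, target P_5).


the matrix is [[0, 3, -9, 27, -81, 243, -729]; [0, 0, 14, -75, 316, -1205, 4362]; [0, 0, 0, 57, -438, 2350, -10815]; [0, 0, 0, 0, 220, -2170, 14060]; [0, 0, 0, 0, 0, 815, -9735]; [0, 0, 0, 0, 0, 0, 2922]] (rows listed top to bottom)

image of 1: 0
image of x: 3
image of x^2: 14x - 9
image of x^3: 57x^2 - 75x + 27
image of x^4: 220x^3 - 438x^2 + 316x - 81
image of x^5: 815x^4 - 2170x^3 + 2350x^2 - 1205x + 243
image of x^6: 2922x^5 - 9735x^4 + 14060x^3 - 10815x^2 + 4362x - 729
each image's coordinates form column j of the matrix


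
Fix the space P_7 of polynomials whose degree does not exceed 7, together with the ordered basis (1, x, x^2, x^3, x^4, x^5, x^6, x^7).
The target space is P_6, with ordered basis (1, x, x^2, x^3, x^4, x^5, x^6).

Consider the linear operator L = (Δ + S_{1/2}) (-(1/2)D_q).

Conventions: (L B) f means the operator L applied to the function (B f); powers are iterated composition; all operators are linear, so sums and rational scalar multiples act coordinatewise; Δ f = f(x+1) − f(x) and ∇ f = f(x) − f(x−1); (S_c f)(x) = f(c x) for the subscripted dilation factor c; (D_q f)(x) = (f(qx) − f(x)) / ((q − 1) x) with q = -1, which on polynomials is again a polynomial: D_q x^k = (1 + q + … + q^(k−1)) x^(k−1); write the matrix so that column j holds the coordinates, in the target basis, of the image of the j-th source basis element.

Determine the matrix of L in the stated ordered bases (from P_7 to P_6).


the matrix is [[0, -1/2, 0, -1/2, 0, -1/2, 0, -1/2]; [0, 0, 0, -1, 0, -2, 0, -3]; [0, 0, 0, -1/8, 0, -3, 0, -15/2]; [0, 0, 0, 0, 0, -2, 0, -10]; [0, 0, 0, 0, 0, -1/32, 0, -15/2]; [0, 0, 0, 0, 0, 0, 0, -3]; [0, 0, 0, 0, 0, 0, 0, -1/128]] (rows listed top to bottom)

image of 1: 0
image of x: -1/2
image of x^2: 0
image of x^3: -(1/8)x^2 - x - 1/2
image of x^4: 0
image of x^5: -(1/32)x^4 - 2x^3 - 3x^2 - 2x - 1/2
image of x^6: 0
image of x^7: -(1/128)x^6 - 3x^5 - (15/2)x^4 - 10x^3 - (15/2)x^2 - 3x - 1/2
each image's coordinates form column j of the matrix


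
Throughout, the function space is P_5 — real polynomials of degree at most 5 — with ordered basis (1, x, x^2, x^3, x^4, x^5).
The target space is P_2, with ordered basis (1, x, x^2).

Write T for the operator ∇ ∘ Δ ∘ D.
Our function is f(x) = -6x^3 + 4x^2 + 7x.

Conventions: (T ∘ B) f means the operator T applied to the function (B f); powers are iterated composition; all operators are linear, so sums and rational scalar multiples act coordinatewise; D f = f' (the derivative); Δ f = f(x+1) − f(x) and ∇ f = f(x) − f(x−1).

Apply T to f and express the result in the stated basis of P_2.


the image equals g(x) = -36

D f = -18x^2 + 8x + 7
Δ D f = -36x - 10
∇ Δ D f = -36


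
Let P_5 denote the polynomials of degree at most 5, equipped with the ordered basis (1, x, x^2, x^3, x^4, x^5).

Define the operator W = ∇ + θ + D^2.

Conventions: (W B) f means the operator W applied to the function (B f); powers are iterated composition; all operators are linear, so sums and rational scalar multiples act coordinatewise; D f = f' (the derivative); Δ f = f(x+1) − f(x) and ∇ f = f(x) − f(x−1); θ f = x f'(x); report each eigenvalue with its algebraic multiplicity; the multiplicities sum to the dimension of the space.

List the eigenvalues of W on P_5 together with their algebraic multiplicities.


image of 1: 0
image of x: x + 1
image of x^2: 2x^2 + 2x + 1
image of x^3: 3x^3 + 3x^2 + 3x + 1
image of x^4: 4x^4 + 4x^3 + 6x^2 + 4x - 1
image of x^5: 5x^5 + 5x^4 + 10x^3 + 10x^2 - 5x + 1
the matrix is upper triangular; its diagonal is (0, 1, 2, 3, 4, 5)
for a triangular matrix the eigenvalues are the diagonal entries, with algebraic multiplicity their repetition count

λ = 0 (multiplicity 1), λ = 1 (multiplicity 1), λ = 2 (multiplicity 1), λ = 3 (multiplicity 1), λ = 4 (multiplicity 1), λ = 5 (multiplicity 1)


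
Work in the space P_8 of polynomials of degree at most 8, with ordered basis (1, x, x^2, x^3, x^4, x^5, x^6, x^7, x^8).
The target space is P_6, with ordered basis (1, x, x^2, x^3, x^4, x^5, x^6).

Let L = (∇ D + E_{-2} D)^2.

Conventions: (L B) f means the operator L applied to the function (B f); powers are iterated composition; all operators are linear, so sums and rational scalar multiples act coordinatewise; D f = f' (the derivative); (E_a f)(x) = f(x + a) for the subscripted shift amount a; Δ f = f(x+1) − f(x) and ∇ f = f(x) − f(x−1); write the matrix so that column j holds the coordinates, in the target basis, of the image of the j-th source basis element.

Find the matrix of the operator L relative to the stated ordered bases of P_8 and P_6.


image of 1: 0
image of x: 0
image of x^2: 2
image of x^3: 6x - 12
image of x^4: 12x^2 - 48x + 96
image of x^5: 20x^3 - 120x^2 + 480x - 640
image of x^6: 30x^4 - 240x^3 + 1440x^2 - 3840x + 4200
image of x^7: 42x^5 - 420x^4 + 3360x^3 - 13440x^2 + 29400x - 26544
image of x^8: 56x^6 - 672x^5 + 6720x^4 - 35840x^3 + 117600x^2 - 212352x + 158368
each image's coordinates form column j of the matrix

the matrix is [[0, 0, 2, -12, 96, -640, 4200, -26544, 158368]; [0, 0, 0, 6, -48, 480, -3840, 29400, -212352]; [0, 0, 0, 0, 12, -120, 1440, -13440, 117600]; [0, 0, 0, 0, 0, 20, -240, 3360, -35840]; [0, 0, 0, 0, 0, 0, 30, -420, 6720]; [0, 0, 0, 0, 0, 0, 0, 42, -672]; [0, 0, 0, 0, 0, 0, 0, 0, 56]] (rows listed top to bottom)


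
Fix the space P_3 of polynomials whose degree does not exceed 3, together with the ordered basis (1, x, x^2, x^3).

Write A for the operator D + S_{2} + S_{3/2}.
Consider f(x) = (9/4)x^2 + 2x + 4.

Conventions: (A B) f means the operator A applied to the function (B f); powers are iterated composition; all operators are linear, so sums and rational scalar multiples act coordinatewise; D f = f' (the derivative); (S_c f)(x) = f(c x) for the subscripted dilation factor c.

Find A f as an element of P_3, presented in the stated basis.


the result is g(x) = (225/16)x^2 + (23/2)x + 10

D f = (9/2)x + 2
S_{2} f = 9x^2 + 4x + 4
S_{3/2} f = (81/16)x^2 + 3x + 4
(D + S_{2} + S_{3/2}) f = (225/16)x^2 + (23/2)x + 10


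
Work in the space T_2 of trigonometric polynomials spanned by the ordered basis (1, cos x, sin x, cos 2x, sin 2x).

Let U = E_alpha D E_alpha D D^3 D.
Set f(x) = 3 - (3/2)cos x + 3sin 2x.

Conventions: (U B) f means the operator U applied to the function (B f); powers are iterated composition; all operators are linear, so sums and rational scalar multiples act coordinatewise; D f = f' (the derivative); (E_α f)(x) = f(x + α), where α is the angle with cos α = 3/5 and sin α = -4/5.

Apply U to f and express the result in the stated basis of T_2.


D f = (3/2)sin x + 6cos 2x
D D f = (3/2)cos x - 12sin 2x
D D D f = -(3/2)sin x - 24cos 2x
D D D D f = -(3/2)cos x + 48sin 2x
D D^3 D f = (3/2)sin x + 96cos 2x
E_alpha D D^3 D f = -(6/5)cos x + (9/10)sin x - (672/25)cos 2x + (2304/25)sin 2x
D E_alpha D D^3 D f = (9/10)cos x + (6/5)sin x + (4608/25)cos 2x + (1344/25)sin 2x
E_alpha (D E_alpha) D D^3 D f = -(21/50)cos x + (36/25)sin x - (64512/625)cos 2x + (101184/625)sin 2x

the image equals g(x) = -(21/50)cos x + (36/25)sin x - (64512/625)cos 2x + (101184/625)sin 2x


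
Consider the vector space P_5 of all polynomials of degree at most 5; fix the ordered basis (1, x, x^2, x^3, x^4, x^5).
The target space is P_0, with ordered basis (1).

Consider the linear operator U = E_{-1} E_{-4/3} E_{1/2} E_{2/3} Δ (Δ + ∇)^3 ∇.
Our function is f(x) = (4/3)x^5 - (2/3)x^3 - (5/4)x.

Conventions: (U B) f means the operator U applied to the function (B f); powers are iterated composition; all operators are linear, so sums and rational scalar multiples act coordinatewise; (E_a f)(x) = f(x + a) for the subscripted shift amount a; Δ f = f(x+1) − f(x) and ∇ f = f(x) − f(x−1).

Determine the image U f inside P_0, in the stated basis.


∇ f = (20/3)x^4 - (40/3)x^3 + (34/3)x^2 - (14/3)x - 7/12
Δ ∇ f = (80/3)x^3 + (28/3)x
∇ ∇ f = (80/3)x^3 - 80x^2 + (268/3)x - 36
(Δ + ∇) ∇ f = (160/3)x^3 - 80x^2 + (296/3)x - 36
Δ (Δ + ∇) ∇ f = 160x^2 + 72
∇ (Δ + ∇) ∇ f = 160x^2 - 320x + 232
(Δ + ∇) (Δ + ∇) ∇ f = 320x^2 - 320x + 304
Δ (Δ + ∇) (Δ + ∇) ∇ f = 640x
∇ (Δ + ∇) (Δ + ∇) ∇ f = 640x - 640
(Δ + ∇) (Δ + ∇) (Δ + ∇) ∇ f = 1280x - 640
Δ (Δ + ∇)^3 ∇ f = 1280
E_{2/3} Δ (Δ + ∇)^3 ∇ f = 1280
E_{1/2} (E_{2/3} Δ) (Δ + ∇)^3 ∇ f = 1280
E_{-4/3} E_{1/2} (E_{2/3} Δ) (Δ + ∇)^3 ∇ f = 1280
E_{-1} E_{-4/3} E_{1/2} (E_{2/3} Δ) (Δ + ∇)^3 ∇ f = 1280

the result is g(x) = 1280


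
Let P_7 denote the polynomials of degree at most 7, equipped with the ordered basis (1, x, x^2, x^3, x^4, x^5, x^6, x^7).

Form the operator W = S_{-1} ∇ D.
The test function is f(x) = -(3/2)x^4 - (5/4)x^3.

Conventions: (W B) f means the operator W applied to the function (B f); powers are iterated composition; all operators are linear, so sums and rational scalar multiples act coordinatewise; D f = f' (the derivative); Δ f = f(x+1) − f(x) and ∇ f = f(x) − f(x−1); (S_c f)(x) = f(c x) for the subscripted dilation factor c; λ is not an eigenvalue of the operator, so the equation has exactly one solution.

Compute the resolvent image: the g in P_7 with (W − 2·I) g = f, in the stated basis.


write g with unknown coordinates in the stated basis and equate coefficients in (W − 2·I) g = f
solving from the highest basis element down gives g = (3/4)x^4 + (5/8)x^3 + (9/2)x^2 + (21/8)x + 81/16
check: W g = 9x^2 + (21/4)x + 81/8
so W g − 2·g = -(3/2)x^4 - (5/4)x^3 = f ✓

the image equals g(x) = (3/4)x^4 + (5/8)x^3 + (9/2)x^2 + (21/8)x + 81/16


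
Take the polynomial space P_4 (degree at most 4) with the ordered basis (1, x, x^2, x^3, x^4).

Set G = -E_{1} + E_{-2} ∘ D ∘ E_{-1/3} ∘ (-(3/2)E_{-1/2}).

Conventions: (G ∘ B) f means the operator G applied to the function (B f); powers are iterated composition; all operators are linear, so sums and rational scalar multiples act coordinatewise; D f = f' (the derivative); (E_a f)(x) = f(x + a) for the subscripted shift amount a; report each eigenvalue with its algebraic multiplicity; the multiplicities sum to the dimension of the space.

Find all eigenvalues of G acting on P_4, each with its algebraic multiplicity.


λ = -1 (multiplicity 5)

image of 1: -1
image of x: -x - 5/2
image of x^2: -x^2 - 5x + 15/2
image of x^3: -x^3 - (15/2)x^2 + (45/2)x - 297/8
image of x^4: -x^4 - 10x^3 + 45x^2 - (297/2)x + 4877/36
the matrix is upper triangular; its diagonal is (-1, -1, -1, -1, -1)
for a triangular matrix the eigenvalues are the diagonal entries, with algebraic multiplicity their repetition count


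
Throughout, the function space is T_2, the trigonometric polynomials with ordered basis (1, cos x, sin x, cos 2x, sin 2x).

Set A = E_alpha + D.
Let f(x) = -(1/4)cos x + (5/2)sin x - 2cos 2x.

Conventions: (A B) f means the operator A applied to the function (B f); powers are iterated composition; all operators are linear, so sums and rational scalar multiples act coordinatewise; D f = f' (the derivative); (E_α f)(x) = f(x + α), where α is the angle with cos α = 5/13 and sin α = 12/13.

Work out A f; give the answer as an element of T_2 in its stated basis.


E_alpha f = (115/52)cos x + (31/26)sin x + (238/169)cos 2x + (240/169)sin 2x
D f = (5/2)cos x + (1/4)sin x + 4sin 2x
(E_alpha + D) f = (245/52)cos x + (75/52)sin x + (238/169)cos 2x + (916/169)sin 2x

g(x) = (245/52)cos x + (75/52)sin x + (238/169)cos 2x + (916/169)sin 2x


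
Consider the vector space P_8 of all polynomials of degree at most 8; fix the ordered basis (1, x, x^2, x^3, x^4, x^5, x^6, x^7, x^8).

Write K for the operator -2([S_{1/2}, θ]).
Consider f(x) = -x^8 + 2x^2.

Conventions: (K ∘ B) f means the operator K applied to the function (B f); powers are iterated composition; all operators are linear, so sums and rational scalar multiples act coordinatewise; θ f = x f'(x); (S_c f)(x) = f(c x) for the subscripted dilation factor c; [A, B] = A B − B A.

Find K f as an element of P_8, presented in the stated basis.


θ f = -8x^8 + 4x^2
S_{1/2} θ f = -(1/32)x^8 + x^2
S_{1/2} f = -(1/256)x^8 + (1/2)x^2
θ S_{1/2} f = -(1/32)x^8 + x^2
[S_{1/2}, θ] f = 0
(-2([S_{1/2}, θ])) f = 0

the result is g(x) = 0


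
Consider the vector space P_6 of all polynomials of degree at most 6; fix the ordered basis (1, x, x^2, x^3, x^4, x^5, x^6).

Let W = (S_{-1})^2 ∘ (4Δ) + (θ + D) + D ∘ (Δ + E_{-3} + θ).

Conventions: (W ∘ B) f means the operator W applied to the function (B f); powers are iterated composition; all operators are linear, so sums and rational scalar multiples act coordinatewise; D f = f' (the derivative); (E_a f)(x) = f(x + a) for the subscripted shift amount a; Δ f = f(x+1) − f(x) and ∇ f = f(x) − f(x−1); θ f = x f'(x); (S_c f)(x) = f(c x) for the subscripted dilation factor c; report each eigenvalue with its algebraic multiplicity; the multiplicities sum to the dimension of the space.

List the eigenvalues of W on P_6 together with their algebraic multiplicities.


image of 1: 0
image of x: x + 7
image of x^2: 2x^2 + 16x
image of x^3: 3x^3 + 27x^2 + 34
image of x^4: 4x^4 + 40x^3 + 136x - 100
image of x^5: 5x^5 + 55x^4 + 340x^2 - 500x + 414
image of x^6: 6x^6 + 72x^5 + 680x^3 - 1500x^2 + 2484x - 1448
the matrix is upper triangular; its diagonal is (0, 1, 2, 3, 4, 5, 6)
for a triangular matrix the eigenvalues are the diagonal entries, with algebraic multiplicity their repetition count

λ = 0 (multiplicity 1), λ = 1 (multiplicity 1), λ = 2 (multiplicity 1), λ = 3 (multiplicity 1), λ = 4 (multiplicity 1), λ = 5 (multiplicity 1), λ = 6 (multiplicity 1)


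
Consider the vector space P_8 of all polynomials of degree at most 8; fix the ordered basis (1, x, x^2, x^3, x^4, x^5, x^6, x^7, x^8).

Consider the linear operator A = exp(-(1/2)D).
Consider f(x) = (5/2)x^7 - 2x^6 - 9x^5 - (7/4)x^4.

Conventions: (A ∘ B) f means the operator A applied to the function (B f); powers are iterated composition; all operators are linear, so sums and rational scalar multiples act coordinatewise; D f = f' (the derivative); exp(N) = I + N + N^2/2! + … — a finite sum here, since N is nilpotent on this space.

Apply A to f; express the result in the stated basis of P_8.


the result is g(x) = (5/2)x^7 - (43/4)x^6 + (81/8)x^5 + (37/16)x^4 - (273/32)x^3 + (327/64)x^2 - (165/128)x + 31/256

order-1 term: -(35/4)x^6 + 6x^5 + (45/2)x^4 + (7/2)x^3
order-2 term: (105/8)x^5 - (15/2)x^4 - (45/2)x^3 - (21/8)x^2
order-3 term: -(175/16)x^4 + 5x^3 + (45/4)x^2 + (7/8)x
order-4 term: (175/32)x^3 - (15/8)x^2 - (45/16)x - 7/64
order-5 term: -(105/64)x^2 + (3/8)x + 9/32
order-6 term: (35/128)x - 1/32
order-7 term: -5/256
the series for exp(-(1/2)D) f terminates at order 7
exp(-(1/2)D) f = (5/2)x^7 - (43/4)x^6 + (81/8)x^5 + (37/16)x^4 - (273/32)x^3 + (327/64)x^2 - (165/128)x + 31/256


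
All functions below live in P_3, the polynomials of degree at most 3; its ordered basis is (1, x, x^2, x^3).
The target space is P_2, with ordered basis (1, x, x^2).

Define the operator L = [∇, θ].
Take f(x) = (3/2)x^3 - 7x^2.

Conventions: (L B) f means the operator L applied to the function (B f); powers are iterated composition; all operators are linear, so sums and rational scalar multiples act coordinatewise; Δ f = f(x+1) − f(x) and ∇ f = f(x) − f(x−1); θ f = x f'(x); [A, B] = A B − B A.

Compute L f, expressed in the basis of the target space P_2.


θ f = (9/2)x^3 - 14x^2
∇ θ f = (27/2)x^2 - (83/2)x + 37/2
∇ f = (9/2)x^2 - (37/2)x + 17/2
θ ∇ f = 9x^2 - (37/2)x
[∇, θ] f = (9/2)x^2 - 23x + 37/2

g(x) = (9/2)x^2 - 23x + 37/2


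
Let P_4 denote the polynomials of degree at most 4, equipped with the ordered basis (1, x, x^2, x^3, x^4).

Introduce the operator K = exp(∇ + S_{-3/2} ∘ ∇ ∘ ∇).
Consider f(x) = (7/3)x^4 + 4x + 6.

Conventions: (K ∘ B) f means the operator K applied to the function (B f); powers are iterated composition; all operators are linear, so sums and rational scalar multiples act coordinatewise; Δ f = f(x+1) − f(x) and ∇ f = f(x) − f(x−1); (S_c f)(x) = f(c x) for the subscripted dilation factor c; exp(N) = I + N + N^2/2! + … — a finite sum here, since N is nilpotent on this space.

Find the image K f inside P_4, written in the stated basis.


the result is g(x) = (7/3)x^4 + (28/3)x^3 + 63x^2 + (299/3)x + 557/6

order-1 term: (28/3)x^3 + 49x^2 + (280/3)x + 103/3
order-2 term: 14x^2 - 7x + 287/6
order-3 term: (28/3)x + 7/3
order-4 term: 7/3
the series for exp(∇ + S_{-3/2} ∘ ∇ ∘ ∇) f terminates at order 4
exp(∇ + S_{-3/2} ∘ ∇ ∘ ∇) f = (7/3)x^4 + (28/3)x^3 + 63x^2 + (299/3)x + 557/6


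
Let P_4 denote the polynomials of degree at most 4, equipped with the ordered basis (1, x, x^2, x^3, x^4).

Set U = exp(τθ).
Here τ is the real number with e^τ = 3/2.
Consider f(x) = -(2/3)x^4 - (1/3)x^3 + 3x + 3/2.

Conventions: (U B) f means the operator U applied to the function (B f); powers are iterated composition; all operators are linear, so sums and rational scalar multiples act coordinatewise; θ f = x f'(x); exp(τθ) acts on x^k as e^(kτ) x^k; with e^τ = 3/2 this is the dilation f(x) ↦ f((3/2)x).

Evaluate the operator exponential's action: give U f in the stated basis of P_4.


exp(τθ) x^k = e^(kτ) x^k; with e^τ = 3/2 this sends x^k to (3/2)^k x^k
x ↦ 3/2 x
x^3 ↦ 27/8 x^3
x^4 ↦ 81/16 x^4
applying this coordinatewise to f: exp(τθ) f = -(27/8)x^4 - (9/8)x^3 + (9/2)x + 3/2

the image equals g(x) = -(27/8)x^4 - (9/8)x^3 + (9/2)x + 3/2


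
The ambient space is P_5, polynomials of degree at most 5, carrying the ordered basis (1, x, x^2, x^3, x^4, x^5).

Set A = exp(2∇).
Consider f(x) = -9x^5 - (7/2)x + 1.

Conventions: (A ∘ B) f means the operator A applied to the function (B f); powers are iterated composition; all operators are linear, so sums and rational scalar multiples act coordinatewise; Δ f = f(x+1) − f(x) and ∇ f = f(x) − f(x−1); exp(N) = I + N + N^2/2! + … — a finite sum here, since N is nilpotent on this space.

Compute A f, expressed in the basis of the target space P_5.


g(x) = -9x^5 - 90x^4 - 180x^3 + 180x^2 + (533/2)x - 132

order-1 term: -90x^4 + 180x^3 - 180x^2 + 90x - 25
order-2 term: -360x^3 + 1080x^2 - 1260x + 540
order-3 term: -720x^2 + 2160x - 1800
order-4 term: -720x + 1440
order-5 term: -288
the series for exp(2∇) f terminates at order 5
exp(2∇) f = -9x^5 - 90x^4 - 180x^3 + 180x^2 + (533/2)x - 132


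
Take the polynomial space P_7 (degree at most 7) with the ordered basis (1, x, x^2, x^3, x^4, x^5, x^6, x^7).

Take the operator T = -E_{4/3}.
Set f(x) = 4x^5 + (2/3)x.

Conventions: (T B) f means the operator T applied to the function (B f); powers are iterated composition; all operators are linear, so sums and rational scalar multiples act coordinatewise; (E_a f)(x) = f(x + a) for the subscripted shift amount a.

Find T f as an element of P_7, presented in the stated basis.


the image equals g(x) = -4x^5 - (80/3)x^4 - (640/9)x^3 - (2560/27)x^2 - (5174/81)x - 4312/243

E_{4/3} f = 4x^5 + (80/3)x^4 + (640/9)x^3 + (2560/27)x^2 + (5174/81)x + 4312/243
(-E_{4/3}) f = -4x^5 - (80/3)x^4 - (640/9)x^3 - (2560/27)x^2 - (5174/81)x - 4312/243


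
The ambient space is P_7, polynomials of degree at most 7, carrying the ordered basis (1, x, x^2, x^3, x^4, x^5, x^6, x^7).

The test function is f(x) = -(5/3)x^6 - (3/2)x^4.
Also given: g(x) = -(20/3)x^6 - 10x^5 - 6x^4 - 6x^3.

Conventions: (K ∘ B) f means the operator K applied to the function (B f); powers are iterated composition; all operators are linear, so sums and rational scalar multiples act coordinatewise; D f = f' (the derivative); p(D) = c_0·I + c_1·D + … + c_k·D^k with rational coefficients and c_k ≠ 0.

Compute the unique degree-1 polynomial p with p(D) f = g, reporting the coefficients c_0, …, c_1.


D^0 f = -(5/3)x^6 - (3/2)x^4
D^1 f = -10x^5 - 6x^3
matching coefficients of g against c_0 f + c_1 Df + … from the top degree down determines the c_i
solution: c_0 = 4, c_1 = 1

p(D) = 4·I + D, i.e. c_0 = 4, c_1 = 1


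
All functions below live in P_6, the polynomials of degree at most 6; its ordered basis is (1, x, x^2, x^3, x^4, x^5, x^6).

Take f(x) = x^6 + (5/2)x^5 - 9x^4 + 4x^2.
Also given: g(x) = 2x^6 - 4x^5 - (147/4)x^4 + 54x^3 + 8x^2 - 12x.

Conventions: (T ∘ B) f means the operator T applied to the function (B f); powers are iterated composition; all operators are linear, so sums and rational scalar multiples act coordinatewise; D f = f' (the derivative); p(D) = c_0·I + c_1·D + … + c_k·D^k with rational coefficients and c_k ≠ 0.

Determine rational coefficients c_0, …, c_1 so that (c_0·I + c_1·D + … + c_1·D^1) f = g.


D^0 f = x^6 + (5/2)x^5 - 9x^4 + 4x^2
D^1 f = 6x^5 + (25/2)x^4 - 36x^3 + 8x
matching coefficients of g against c_0 f + c_1 Df + … from the top degree down determines the c_i
solution: c_0 = 2, c_1 = -3/2

p(D) = 2·I − (3/2)·D, i.e. c_0 = 2, c_1 = -3/2
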